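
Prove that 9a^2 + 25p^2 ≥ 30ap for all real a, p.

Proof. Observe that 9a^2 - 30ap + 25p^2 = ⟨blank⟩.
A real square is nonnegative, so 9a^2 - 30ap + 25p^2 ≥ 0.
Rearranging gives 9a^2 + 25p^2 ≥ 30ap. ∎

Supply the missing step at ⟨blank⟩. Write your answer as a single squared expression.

(3a - 5p)^2

9a^2 - 30ap + 25p^2 is a perfect-square trinomial: the outer terms are (3a)^2 and (5p)^2, and the cross term is -2·3a·5p.
So 9a^2 - 30ap + 25p^2 = (3a - 5p)^2 ≥ 0.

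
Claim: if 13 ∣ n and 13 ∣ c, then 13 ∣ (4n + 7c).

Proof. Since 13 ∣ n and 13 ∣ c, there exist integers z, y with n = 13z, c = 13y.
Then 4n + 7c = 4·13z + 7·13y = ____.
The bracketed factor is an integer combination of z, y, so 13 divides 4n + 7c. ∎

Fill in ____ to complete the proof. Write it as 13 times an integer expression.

Each term has a factor of 13: 4·13z + 7·13y = 13·(7y + 4z).
Since 7y + 4z is an integer, 13 ∣ (4n + 7c).

13(7y + 4z)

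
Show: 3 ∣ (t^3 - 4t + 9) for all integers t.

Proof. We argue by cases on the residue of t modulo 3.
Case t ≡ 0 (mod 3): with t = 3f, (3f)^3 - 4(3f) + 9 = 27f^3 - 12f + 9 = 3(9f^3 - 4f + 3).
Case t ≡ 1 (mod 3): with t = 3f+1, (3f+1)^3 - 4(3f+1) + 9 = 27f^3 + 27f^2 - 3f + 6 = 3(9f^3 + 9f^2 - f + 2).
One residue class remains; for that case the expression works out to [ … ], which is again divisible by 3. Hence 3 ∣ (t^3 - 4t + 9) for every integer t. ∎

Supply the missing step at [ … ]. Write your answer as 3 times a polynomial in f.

Only t ≡ 2 (mod 3) is unaccounted for. Put t = 3f+2:
(3f+2)^3 - 4(3f+2) + 9 expands to 27f^3 + 54f^2 + 24f + 9,
and factoring out 3 leaves 3(9f^3 + 18f^2 + 8f + 3).

3(9f^3 + 18f^2 + 8f + 3)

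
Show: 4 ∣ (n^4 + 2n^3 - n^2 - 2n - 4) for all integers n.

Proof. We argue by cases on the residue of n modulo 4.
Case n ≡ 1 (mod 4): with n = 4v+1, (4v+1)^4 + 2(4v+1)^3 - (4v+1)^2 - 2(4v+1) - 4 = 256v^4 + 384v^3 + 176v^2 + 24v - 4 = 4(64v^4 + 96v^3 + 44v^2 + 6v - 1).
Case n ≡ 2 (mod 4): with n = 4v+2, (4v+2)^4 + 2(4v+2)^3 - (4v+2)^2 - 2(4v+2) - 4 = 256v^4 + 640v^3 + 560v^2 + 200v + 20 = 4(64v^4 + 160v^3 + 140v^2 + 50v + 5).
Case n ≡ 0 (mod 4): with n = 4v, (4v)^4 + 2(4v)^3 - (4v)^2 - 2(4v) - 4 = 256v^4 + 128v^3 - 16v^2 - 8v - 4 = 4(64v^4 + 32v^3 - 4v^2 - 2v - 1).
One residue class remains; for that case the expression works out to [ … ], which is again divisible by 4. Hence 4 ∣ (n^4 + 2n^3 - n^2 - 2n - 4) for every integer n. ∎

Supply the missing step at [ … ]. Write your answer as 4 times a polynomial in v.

4(64v^4 + 224v^3 + 284v^2 + 154v + 29)

Only n ≡ 3 (mod 4) is unaccounted for. Put n = 4v+3:
(4v+3)^4 + 2(4v+3)^3 - (4v+3)^2 - 2(4v+3) - 4 expands to 256v^4 + 896v^3 + 1136v^2 + 616v + 116,
and factoring out 4 leaves 4(64v^4 + 224v^3 + 284v^2 + 154v + 29).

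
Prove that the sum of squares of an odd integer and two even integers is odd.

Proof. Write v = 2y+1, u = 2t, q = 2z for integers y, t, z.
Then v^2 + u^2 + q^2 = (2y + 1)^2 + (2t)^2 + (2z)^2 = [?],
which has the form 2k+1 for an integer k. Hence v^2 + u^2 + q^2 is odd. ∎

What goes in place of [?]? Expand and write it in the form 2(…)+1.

(2y + 1)^2 + (2t)^2 + (2z)^2 = 4t^2 + 4y^2 + 4y + 4z^2 + 1
= 2(2t^2 + 2y^2 + 2y + 2z^2) + 1.
Since 2t^2 + 2y^2 + 2y + 2z^2 is an integer, the sum of squares is of the form 2k+1 for an integer k.

2(2t^2 + 2y^2 + 2y + 2z^2) + 1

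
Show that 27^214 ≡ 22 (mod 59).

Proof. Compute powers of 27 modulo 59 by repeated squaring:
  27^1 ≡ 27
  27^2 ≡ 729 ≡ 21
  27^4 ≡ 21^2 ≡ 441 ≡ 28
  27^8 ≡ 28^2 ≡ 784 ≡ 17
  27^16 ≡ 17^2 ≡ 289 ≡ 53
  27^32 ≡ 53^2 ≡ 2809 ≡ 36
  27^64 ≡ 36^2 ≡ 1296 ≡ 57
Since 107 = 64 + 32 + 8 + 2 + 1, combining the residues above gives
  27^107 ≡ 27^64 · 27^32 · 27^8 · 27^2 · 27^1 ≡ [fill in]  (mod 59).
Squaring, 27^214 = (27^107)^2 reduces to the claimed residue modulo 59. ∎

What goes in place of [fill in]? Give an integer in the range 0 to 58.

27^64 · 27^32 · 27^8 · 27^2 · 27^1 ≡ 57 · 36 · 17 · 21 · 27 = 19779228.
19779228 mod 59 = 9, so 27^107 ≡ 9 (mod 59).

9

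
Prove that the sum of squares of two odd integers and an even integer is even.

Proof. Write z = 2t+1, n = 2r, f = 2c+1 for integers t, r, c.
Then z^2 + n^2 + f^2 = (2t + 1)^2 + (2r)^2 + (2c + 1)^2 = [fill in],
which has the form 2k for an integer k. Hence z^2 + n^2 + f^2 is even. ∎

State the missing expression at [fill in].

2(2c^2 + 2c + 2r^2 + 2t^2 + 2t + 1)

Expanding: (2t + 1)^2 + (2r)^2 + (2c + 1)^2 = 4c^2 + 4c + 4r^2 + 4t^2 + 4t + 2.
Every term is even; pulling out the factor of 2 gives 2(2c^2 + 2c + 2r^2 + 2t^2 + 2t + 1).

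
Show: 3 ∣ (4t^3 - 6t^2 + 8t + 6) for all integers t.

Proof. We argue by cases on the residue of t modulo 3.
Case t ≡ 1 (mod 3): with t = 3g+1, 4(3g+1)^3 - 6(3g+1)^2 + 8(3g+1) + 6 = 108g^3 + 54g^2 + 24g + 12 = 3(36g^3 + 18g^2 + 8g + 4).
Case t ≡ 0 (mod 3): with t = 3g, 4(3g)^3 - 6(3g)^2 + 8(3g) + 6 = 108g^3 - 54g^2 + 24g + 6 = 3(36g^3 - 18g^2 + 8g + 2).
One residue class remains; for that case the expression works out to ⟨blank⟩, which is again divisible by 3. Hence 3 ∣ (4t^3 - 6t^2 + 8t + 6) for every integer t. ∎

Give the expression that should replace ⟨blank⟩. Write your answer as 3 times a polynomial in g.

3(36g^3 + 54g^2 + 32g + 10)

Only t ≡ 2 (mod 3) is unaccounted for. Put t = 3g+2:
4(3g+2)^3 - 6(3g+2)^2 + 8(3g+2) + 6 expands to 108g^3 + 162g^2 + 96g + 30,
and factoring out 3 leaves 3(36g^3 + 54g^2 + 32g + 10).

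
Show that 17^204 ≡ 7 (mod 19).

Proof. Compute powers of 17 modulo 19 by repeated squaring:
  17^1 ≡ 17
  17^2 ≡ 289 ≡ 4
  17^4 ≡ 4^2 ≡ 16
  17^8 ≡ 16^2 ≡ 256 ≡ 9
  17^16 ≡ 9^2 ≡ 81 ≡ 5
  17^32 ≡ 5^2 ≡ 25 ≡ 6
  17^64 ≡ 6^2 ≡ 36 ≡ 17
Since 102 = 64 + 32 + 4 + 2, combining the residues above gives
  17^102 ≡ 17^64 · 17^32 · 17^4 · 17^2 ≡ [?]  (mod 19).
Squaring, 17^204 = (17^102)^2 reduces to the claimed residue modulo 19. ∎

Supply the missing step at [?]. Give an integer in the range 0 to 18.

Multiply the listed residues: 17 · 6 · 16 · 4 = 102 → 1632 → 6528.
Reducing modulo 19: 6528 = 343·19 + 11, so 17^102 ≡ 11.

11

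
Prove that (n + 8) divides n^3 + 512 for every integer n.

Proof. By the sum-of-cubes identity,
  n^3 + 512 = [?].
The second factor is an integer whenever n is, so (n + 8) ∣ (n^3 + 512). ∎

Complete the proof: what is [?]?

(n + 8)(n^2 - 8n + 64)

a^3 + b^3 = (a + b)(a^2 - ab + b^2). With a = n, b = 8:
n^3 + 512 = (n + 8)(n^2 - 8n + 64).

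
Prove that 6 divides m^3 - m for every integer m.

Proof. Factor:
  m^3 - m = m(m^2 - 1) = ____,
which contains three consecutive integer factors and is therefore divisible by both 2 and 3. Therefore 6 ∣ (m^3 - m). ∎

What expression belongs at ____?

(m - 1)m(m + 1)

m(m^2 - 1) = m(m - 1)(m + 1) = (m - 1)m(m + 1).
These three factors are consecutive integers, so their product is divisible by 6.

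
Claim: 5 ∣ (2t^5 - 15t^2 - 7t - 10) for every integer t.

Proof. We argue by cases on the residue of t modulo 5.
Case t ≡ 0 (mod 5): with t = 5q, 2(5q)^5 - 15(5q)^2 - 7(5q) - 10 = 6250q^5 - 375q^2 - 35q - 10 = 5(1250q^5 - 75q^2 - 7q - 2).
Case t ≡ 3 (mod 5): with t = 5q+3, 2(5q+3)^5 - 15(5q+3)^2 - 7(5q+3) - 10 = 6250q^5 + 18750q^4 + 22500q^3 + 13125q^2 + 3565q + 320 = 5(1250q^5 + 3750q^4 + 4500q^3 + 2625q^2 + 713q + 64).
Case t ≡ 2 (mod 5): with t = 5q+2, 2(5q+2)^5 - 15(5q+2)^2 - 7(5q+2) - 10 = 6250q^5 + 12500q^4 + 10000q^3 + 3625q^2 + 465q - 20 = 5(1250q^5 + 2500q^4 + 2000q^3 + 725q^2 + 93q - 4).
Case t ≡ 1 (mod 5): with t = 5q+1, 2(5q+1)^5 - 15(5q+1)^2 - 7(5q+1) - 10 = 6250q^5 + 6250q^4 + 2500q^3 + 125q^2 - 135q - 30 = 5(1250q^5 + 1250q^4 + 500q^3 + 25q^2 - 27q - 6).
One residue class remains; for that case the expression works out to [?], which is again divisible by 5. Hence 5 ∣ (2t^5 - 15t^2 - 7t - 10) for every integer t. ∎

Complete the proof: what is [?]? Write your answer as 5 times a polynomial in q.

The residues treated are {0, 3, 2, 1}, so the missing case is t ≡ 4 (mod 5); write t = 5q+4.
Then 2(5q+4)^5 - 15(5q+4)^2 - 7(5q+4) - 10 = 6250q^5 + 25000q^4 + 40000q^3 + 31625q^2 + 12165q + 1770 = 5(1250q^5 + 5000q^4 + 8000q^3 + 6325q^2 + 2433q + 354).

5(1250q^5 + 5000q^4 + 8000q^3 + 6325q^2 + 2433q + 354)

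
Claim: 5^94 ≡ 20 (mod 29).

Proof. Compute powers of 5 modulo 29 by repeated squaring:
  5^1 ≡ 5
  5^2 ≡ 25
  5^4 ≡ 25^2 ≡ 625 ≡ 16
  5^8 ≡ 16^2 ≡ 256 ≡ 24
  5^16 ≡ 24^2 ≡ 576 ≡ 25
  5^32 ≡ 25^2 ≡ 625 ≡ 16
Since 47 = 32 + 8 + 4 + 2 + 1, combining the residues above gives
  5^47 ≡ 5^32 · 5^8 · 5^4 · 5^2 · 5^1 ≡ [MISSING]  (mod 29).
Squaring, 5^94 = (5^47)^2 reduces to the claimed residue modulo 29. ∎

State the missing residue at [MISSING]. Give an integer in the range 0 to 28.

22

Multiply the listed residues: 16 · 24 · 16 · 25 · 5 = 384 → 6144 → 153600 → 768000.
Reducing modulo 29: 768000 = 26482·29 + 22, so 5^47 ≡ 22.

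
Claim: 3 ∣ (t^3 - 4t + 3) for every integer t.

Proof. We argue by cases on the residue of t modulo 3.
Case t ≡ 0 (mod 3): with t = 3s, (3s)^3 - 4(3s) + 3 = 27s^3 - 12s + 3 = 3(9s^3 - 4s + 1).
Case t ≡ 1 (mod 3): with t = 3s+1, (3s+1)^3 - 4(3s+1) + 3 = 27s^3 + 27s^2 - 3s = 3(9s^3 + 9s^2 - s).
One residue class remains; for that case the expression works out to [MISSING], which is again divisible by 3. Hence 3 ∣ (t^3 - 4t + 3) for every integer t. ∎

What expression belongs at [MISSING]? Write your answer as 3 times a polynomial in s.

Only t ≡ 2 (mod 3) is unaccounted for. Put t = 3s+2:
(3s+2)^3 - 4(3s+2) + 3 expands to 27s^3 + 54s^2 + 24s + 3,
and factoring out 3 leaves 3(9s^3 + 18s^2 + 8s + 1).

3(9s^3 + 18s^2 + 8s + 1)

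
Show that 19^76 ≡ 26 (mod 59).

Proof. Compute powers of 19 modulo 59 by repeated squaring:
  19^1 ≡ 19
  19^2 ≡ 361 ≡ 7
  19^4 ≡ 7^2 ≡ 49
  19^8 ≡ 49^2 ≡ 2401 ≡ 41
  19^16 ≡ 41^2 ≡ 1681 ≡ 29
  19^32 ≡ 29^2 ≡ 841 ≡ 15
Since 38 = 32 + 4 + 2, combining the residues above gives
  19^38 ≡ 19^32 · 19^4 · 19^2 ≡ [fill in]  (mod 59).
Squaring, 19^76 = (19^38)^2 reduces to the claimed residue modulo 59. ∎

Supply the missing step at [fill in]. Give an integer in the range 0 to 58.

12

19^32 · 19^4 · 19^2 ≡ 15 · 49 · 7 = 5145.
5145 mod 59 = 12, so 19^38 ≡ 12 (mod 59).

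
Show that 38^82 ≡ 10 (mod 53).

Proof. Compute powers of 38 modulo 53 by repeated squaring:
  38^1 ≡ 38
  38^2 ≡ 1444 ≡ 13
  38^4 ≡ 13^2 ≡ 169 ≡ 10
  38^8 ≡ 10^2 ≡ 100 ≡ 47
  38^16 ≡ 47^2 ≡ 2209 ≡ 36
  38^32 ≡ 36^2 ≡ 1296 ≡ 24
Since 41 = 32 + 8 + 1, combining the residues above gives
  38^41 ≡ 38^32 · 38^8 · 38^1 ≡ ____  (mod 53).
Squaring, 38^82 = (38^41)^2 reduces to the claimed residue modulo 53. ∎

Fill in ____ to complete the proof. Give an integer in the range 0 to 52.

40

38^32 · 38^8 · 38^1 ≡ 24 · 47 · 38 = 42864.
42864 mod 53 = 40, so 38^41 ≡ 40 (mod 53).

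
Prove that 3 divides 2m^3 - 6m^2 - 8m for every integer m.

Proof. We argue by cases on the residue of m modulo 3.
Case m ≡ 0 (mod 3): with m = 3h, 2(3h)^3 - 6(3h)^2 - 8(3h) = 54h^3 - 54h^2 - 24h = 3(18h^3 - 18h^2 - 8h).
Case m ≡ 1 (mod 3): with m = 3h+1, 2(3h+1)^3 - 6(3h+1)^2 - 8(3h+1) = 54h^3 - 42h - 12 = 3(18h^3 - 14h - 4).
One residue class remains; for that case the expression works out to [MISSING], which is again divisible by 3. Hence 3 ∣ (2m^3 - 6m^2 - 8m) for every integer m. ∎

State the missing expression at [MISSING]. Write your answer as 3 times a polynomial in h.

3(18h^3 + 18h^2 - 8h - 8)

The residues treated are {0, 1}, so the missing case is m ≡ 2 (mod 3); write m = 3h+2.
Then 2(3h+2)^3 - 6(3h+2)^2 - 8(3h+2) = 54h^3 + 54h^2 - 24h - 24 = 3(18h^3 + 18h^2 - 8h - 8).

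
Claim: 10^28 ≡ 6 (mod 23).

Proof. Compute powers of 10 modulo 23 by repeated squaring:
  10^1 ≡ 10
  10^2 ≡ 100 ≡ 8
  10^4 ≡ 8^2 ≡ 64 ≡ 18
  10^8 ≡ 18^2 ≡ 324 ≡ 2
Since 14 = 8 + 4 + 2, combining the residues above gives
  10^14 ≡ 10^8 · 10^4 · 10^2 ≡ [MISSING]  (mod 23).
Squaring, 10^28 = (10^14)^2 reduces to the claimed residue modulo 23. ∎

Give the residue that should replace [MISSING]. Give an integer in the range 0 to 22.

Multiply the listed residues: 2 · 18 · 8 = 36 → 288.
Reducing modulo 23: 288 = 12·23 + 12, so 10^14 ≡ 12.

12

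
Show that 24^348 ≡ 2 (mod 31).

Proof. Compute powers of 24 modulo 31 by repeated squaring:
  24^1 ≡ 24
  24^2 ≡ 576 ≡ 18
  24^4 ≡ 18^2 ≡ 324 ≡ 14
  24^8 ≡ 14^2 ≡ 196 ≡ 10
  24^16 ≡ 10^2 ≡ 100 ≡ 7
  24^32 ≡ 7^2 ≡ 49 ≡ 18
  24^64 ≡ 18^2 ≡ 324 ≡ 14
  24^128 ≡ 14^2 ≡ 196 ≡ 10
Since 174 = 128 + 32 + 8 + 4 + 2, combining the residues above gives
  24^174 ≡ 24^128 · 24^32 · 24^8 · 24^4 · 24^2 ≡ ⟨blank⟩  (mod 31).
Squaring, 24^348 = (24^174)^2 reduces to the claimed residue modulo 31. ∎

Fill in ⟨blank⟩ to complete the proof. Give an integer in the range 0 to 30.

8

24^128 · 24^32 · 24^8 · 24^4 · 24^2 ≡ 10 · 18 · 10 · 14 · 18 = 453600.
453600 mod 31 = 8, so 24^174 ≡ 8 (mod 31).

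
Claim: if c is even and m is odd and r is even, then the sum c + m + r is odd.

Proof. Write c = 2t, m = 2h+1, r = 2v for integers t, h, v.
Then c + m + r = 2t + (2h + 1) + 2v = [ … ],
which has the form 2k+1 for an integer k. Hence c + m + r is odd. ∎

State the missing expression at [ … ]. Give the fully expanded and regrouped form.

2(h + t + v) + 1

Expanding: 2t + (2h + 1) + 2v = 2h + 2t + 2v + 1.
Every term except the constant is even, so this is 2(h + t + v) + 1,
and h + t + v ∈ ℤ gives the required form.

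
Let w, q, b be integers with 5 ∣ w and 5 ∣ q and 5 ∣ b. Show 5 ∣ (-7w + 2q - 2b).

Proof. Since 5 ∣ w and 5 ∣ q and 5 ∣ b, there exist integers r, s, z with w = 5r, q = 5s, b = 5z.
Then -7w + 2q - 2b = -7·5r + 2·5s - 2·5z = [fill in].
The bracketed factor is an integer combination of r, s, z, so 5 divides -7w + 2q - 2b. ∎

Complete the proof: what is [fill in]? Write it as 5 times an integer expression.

5(-7r + 2s - 2z)

Pull the common 5 out of every term: -7·5r + 2·5s - 2·5z = 5(-7r + 2s - 2z).
-7r + 2s - 2z is an integer, which exhibits the divisibility.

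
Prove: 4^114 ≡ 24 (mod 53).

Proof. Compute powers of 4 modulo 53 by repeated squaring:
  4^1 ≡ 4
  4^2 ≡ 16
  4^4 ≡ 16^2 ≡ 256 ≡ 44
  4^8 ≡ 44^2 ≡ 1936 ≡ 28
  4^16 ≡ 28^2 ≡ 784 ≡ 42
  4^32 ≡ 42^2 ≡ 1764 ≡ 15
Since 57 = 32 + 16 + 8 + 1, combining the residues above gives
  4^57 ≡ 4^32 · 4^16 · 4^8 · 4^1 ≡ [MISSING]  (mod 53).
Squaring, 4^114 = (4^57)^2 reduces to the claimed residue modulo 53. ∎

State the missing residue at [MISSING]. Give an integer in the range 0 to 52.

4^32 · 4^16 · 4^8 · 4^1 ≡ 15 · 42 · 28 · 4 = 70560.
70560 mod 53 = 17, so 4^57 ≡ 17 (mod 53).

17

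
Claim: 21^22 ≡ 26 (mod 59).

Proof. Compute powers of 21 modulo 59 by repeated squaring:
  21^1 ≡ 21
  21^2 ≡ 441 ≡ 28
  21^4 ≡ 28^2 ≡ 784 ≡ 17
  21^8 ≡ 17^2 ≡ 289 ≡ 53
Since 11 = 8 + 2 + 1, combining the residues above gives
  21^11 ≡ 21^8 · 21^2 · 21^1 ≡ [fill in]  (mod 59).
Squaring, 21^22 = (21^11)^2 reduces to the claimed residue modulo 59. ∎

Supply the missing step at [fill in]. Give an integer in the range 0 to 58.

12

Multiply the listed residues: 53 · 28 · 21 = 1484 → 31164.
Reducing modulo 59: 31164 = 528·59 + 12, so 21^11 ≡ 12.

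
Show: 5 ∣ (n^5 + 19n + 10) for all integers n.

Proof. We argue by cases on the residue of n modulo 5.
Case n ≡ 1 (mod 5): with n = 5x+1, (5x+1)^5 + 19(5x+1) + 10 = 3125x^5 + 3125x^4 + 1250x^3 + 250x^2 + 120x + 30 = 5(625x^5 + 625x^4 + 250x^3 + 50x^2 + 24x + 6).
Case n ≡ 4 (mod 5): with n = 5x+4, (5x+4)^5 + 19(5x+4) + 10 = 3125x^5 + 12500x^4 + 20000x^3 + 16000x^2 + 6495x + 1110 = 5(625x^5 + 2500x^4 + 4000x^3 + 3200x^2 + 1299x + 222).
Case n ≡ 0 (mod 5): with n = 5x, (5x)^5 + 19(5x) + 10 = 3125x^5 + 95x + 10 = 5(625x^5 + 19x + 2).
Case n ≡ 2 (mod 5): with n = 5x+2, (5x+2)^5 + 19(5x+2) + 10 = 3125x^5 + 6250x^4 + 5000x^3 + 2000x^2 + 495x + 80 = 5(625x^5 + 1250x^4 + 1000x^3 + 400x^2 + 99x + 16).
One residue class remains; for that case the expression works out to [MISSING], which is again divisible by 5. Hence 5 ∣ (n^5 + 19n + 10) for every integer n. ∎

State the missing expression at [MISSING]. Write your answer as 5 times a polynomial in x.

5(625x^5 + 1875x^4 + 2250x^3 + 1350x^2 + 424x + 62)

The residues treated are {1, 4, 0, 2}, so the missing case is n ≡ 3 (mod 5); write n = 5x+3.
Then (5x+3)^5 + 19(5x+3) + 10 = 3125x^5 + 9375x^4 + 11250x^3 + 6750x^2 + 2120x + 310 = 5(625x^5 + 1875x^4 + 2250x^3 + 1350x^2 + 424x + 62).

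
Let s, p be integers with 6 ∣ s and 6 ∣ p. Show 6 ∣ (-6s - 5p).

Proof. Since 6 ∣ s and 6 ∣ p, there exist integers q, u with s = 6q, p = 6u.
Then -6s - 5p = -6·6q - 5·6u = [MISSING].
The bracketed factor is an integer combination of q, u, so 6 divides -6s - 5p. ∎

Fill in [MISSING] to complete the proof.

Each term has a factor of 6: -6·6q - 5·6u = 6·(-6q - 5u).
Since -6q - 5u is an integer, 6 ∣ (-6s - 5p).

6(-6q - 5u)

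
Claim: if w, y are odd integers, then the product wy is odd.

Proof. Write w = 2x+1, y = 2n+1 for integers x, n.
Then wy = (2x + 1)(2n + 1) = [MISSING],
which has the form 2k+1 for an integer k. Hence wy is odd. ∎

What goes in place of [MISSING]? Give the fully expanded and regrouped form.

2(2nx + n + x) + 1

(2x + 1)(2n + 1) = 4nx + 2n + 2x + 1
= 2(2nx + n + x) + 1.
Since 2nx + n + x is an integer, the product is of the form 2k+1 for an integer k.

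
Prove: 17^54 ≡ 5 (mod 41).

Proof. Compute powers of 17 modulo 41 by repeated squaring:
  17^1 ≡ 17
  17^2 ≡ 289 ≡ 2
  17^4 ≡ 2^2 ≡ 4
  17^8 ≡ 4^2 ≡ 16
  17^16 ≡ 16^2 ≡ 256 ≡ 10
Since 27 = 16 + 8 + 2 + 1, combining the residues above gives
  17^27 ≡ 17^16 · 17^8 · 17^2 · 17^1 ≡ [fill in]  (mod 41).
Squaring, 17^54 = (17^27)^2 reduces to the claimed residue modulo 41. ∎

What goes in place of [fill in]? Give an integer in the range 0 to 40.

17^16 · 17^8 · 17^2 · 17^1 ≡ 10 · 16 · 2 · 17 = 5440.
5440 mod 41 = 28, so 17^27 ≡ 28 (mod 41).

28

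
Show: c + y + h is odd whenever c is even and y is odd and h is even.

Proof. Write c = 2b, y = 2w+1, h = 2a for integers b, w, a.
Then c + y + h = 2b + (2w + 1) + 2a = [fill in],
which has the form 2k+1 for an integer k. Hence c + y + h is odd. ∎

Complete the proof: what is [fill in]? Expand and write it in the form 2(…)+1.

2(a + b + w) + 1

Expanding: 2b + (2w + 1) + 2a = 2a + 2b + 2w + 1.
Every term except the constant is even, so this is 2(a + b + w) + 1,
and a + b + w ∈ ℤ gives the required form.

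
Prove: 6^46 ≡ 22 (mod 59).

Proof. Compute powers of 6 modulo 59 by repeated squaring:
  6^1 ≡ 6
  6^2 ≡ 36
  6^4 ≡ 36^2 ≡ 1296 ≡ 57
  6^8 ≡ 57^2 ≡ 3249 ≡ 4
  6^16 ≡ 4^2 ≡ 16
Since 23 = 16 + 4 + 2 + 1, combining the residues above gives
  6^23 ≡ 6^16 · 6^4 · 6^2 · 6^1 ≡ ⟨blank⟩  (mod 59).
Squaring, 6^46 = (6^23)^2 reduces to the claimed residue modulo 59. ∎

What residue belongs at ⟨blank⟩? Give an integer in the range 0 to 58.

50

6^16 · 6^4 · 6^2 · 6^1 ≡ 16 · 57 · 36 · 6 = 196992.
196992 mod 59 = 50, so 6^23 ≡ 50 (mod 59).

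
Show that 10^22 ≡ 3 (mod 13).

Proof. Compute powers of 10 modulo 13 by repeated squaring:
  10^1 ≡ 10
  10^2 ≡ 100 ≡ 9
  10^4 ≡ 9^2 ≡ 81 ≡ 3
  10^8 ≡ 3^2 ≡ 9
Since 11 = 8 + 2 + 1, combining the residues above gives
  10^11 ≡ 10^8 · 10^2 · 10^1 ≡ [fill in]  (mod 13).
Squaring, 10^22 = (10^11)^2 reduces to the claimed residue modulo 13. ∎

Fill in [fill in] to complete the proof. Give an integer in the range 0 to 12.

4

10^8 · 10^2 · 10^1 ≡ 9 · 9 · 10 = 810.
810 mod 13 = 4, so 10^11 ≡ 4 (mod 13).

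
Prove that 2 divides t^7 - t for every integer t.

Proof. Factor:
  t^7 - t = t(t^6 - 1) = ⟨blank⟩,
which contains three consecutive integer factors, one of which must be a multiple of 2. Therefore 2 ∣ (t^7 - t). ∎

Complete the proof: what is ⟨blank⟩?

(t - 1)t(t + 1)(t^4 + t^2 + 1)

t^6 - 1 = (t^2 - 1)(t^4 + t^2 + 1), and t^2 - 1 = (t-1)(t+1).
So t(t^6 - 1) = (t - 1)t(t + 1)(t^4 + t^2 + 1).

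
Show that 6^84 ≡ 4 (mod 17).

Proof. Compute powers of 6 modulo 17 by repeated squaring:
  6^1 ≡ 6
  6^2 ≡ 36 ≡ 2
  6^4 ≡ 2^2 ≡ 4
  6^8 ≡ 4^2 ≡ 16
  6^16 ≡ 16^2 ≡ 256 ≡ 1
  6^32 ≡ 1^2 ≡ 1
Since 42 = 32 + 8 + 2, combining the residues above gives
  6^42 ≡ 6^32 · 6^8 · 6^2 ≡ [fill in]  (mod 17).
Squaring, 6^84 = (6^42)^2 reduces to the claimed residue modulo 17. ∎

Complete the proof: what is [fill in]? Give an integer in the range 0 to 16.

15

Multiply the listed residues: 1 · 16 · 2 = 16 → 32.
Reducing modulo 17: 32 = 1·17 + 15, so 6^42 ≡ 15.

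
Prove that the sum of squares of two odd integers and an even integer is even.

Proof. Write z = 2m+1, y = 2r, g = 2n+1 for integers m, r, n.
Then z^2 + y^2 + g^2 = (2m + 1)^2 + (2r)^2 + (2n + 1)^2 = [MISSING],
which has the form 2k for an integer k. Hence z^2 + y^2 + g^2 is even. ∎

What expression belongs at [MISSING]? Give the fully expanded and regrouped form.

2(2m^2 + 2m + 2n^2 + 2n + 2r^2 + 1)

Expanding: (2m + 1)^2 + (2r)^2 + (2n + 1)^2 = 4m^2 + 4m + 4n^2 + 4n + 4r^2 + 2.
Every term is even; pulling out the factor of 2 gives 2(2m^2 + 2m + 2n^2 + 2n + 2r^2 + 1).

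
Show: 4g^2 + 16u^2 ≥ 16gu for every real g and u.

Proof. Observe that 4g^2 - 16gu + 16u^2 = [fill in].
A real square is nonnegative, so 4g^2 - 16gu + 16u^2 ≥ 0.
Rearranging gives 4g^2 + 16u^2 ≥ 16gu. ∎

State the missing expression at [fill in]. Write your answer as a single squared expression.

(2g - 4u)^2

4g^2 - 16gu + 16u^2 is a perfect-square trinomial: the outer terms are (2g)^2 and (4u)^2, and the cross term is -2·2g·4u.
So 4g^2 - 16gu + 16u^2 = (2g - 4u)^2 ≥ 0.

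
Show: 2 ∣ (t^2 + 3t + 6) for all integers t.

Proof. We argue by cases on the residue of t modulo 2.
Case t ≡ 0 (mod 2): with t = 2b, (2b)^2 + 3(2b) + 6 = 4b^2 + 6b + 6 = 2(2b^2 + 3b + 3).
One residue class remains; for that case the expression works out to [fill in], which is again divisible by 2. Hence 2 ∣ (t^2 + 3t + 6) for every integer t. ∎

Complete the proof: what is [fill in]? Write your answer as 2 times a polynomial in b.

2(2b^2 + 5b + 5)

Only t ≡ 1 (mod 2) is unaccounted for. Put t = 2b+1:
(2b+1)^2 + 3(2b+1) + 6 expands to 4b^2 + 10b + 10,
and factoring out 2 leaves 2(2b^2 + 5b + 5).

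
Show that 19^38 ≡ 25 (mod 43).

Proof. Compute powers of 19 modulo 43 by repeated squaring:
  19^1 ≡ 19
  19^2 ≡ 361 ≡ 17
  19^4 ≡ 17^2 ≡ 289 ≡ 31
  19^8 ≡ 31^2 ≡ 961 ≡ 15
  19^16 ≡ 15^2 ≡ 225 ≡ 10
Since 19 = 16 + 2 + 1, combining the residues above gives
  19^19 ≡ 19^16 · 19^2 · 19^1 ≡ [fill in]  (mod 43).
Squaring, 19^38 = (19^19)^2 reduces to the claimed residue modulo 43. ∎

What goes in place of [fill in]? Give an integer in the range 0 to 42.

19^16 · 19^2 · 19^1 ≡ 10 · 17 · 19 = 3230.
3230 mod 43 = 5, so 19^19 ≡ 5 (mod 43).

5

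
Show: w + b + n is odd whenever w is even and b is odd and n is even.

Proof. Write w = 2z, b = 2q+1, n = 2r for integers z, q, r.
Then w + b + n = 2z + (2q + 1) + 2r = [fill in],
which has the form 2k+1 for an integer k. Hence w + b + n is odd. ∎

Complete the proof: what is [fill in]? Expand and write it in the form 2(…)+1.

2(q + r + z) + 1

2z + (2q + 1) + 2r = 2q + 2r + 2z + 1
= 2(q + r + z) + 1.
Since q + r + z is an integer, the sum is of the form 2k+1 for an integer k.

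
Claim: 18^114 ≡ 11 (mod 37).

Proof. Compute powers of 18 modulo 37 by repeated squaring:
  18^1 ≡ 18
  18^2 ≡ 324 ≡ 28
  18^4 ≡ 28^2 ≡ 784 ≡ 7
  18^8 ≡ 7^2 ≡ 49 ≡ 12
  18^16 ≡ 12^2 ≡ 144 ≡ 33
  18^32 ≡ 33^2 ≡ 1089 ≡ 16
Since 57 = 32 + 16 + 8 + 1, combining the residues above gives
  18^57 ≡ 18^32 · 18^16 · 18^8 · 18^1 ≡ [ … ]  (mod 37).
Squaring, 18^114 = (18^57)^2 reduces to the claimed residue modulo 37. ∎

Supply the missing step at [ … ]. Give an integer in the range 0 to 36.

14

18^32 · 18^16 · 18^8 · 18^1 ≡ 16 · 33 · 12 · 18 = 114048.
114048 mod 37 = 14, so 18^57 ≡ 14 (mod 37).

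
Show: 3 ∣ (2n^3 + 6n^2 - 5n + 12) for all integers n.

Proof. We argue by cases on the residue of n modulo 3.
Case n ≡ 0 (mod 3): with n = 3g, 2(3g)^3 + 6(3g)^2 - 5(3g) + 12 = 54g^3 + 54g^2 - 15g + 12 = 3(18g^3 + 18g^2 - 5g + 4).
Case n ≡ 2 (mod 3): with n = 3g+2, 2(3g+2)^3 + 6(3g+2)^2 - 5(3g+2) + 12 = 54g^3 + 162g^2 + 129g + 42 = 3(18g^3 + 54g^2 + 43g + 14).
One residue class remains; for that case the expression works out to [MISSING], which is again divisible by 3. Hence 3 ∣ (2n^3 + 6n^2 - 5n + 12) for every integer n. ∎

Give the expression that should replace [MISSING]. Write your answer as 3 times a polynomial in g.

3(18g^3 + 36g^2 + 13g + 5)

Only n ≡ 1 (mod 3) is unaccounted for. Put n = 3g+1:
2(3g+1)^3 + 6(3g+1)^2 - 5(3g+1) + 12 expands to 54g^3 + 108g^2 + 39g + 15,
and factoring out 3 leaves 3(18g^3 + 36g^2 + 13g + 5).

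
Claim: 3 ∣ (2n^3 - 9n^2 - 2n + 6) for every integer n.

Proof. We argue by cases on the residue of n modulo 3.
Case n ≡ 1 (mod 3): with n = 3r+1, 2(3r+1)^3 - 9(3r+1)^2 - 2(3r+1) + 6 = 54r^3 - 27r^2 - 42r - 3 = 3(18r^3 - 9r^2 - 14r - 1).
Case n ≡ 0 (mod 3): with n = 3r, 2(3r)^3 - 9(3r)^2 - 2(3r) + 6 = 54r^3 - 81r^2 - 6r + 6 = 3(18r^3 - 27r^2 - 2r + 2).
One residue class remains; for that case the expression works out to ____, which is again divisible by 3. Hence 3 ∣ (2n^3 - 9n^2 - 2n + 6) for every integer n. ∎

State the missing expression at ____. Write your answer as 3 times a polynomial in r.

Only n ≡ 2 (mod 3) is unaccounted for. Put n = 3r+2:
2(3r+2)^3 - 9(3r+2)^2 - 2(3r+2) + 6 expands to 54r^3 + 27r^2 - 42r - 18,
and factoring out 3 leaves 3(18r^3 + 9r^2 - 14r - 6).

3(18r^3 + 9r^2 - 14r - 6)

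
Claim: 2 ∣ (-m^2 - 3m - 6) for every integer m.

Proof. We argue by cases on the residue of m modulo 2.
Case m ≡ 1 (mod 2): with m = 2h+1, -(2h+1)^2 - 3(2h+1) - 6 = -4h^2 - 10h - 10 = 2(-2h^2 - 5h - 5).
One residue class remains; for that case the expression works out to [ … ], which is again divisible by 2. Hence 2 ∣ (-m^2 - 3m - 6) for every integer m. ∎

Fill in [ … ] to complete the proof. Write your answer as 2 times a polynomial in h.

The residues treated are {1}, so the missing case is m ≡ 0 (mod 2); write m = 2h.
Then -(2h)^2 - 3(2h) - 6 = -4h^2 - 6h - 6 = 2(-2h^2 - 3h - 3).

2(-2h^2 - 3h - 3)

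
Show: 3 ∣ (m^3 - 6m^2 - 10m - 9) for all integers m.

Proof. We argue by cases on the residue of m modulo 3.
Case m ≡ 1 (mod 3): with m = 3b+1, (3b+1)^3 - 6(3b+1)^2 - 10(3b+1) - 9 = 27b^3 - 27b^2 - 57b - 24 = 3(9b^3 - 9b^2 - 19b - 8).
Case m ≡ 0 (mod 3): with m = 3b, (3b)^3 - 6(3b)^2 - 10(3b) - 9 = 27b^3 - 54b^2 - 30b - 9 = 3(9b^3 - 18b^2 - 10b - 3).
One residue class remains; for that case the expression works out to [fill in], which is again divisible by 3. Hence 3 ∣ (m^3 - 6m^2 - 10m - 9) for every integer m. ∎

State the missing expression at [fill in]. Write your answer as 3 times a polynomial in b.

3(9b^3 - 22b - 15)

Only m ≡ 2 (mod 3) is unaccounted for. Put m = 3b+2:
(3b+2)^3 - 6(3b+2)^2 - 10(3b+2) - 9 expands to 27b^3 - 66b - 45,
and factoring out 3 leaves 3(9b^3 - 22b - 15).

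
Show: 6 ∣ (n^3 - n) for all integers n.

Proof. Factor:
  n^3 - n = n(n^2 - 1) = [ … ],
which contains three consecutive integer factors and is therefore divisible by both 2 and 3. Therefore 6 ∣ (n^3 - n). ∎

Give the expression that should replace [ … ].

(n - 1)n(n + 1)

n(n^2 - 1) = n(n - 1)(n + 1) = (n - 1)n(n + 1).
These three factors are consecutive integers, so their product is divisible by 6.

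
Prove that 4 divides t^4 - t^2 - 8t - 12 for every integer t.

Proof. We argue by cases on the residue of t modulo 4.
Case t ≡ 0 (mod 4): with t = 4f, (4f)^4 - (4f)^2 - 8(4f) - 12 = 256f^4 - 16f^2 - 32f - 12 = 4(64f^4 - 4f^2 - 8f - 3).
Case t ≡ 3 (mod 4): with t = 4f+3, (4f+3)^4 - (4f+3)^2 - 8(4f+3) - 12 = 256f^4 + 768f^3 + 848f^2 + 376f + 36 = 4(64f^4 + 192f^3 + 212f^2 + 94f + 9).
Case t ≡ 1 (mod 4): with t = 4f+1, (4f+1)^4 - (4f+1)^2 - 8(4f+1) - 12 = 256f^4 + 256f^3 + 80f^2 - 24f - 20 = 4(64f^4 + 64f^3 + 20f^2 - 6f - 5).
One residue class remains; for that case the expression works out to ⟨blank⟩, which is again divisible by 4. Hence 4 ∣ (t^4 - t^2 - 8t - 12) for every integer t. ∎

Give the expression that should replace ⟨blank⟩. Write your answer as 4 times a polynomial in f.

4(64f^4 + 128f^3 + 92f^2 + 20f - 4)

Only t ≡ 2 (mod 4) is unaccounted for. Put t = 4f+2:
(4f+2)^4 - (4f+2)^2 - 8(4f+2) - 12 expands to 256f^4 + 512f^3 + 368f^2 + 80f - 16,
and factoring out 4 leaves 4(64f^4 + 128f^3 + 92f^2 + 20f - 4).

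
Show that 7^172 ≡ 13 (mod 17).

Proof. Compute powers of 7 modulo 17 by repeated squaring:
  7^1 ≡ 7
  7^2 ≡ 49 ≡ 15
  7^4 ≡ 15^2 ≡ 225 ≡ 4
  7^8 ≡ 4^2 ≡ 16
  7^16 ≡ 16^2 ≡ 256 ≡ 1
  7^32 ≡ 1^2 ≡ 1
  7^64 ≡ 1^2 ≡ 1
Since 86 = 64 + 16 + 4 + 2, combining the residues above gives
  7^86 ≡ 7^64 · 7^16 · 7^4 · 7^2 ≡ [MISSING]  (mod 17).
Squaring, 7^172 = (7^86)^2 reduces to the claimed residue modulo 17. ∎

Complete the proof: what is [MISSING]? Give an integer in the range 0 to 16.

7^64 · 7^16 · 7^4 · 7^2 ≡ 1 · 1 · 4 · 15 = 60.
60 mod 17 = 9, so 7^86 ≡ 9 (mod 17).

9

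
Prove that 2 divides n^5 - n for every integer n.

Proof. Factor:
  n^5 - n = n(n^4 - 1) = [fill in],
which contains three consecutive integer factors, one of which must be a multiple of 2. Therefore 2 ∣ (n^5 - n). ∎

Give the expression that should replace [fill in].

n^4 - 1 = (n^2 - 1)(n^2 + 1), and n^2 - 1 = (n-1)(n+1).
So n(n^4 - 1) = (n - 1)n(n + 1)(n^2 + 1).

(n - 1)n(n + 1)(n^2 + 1)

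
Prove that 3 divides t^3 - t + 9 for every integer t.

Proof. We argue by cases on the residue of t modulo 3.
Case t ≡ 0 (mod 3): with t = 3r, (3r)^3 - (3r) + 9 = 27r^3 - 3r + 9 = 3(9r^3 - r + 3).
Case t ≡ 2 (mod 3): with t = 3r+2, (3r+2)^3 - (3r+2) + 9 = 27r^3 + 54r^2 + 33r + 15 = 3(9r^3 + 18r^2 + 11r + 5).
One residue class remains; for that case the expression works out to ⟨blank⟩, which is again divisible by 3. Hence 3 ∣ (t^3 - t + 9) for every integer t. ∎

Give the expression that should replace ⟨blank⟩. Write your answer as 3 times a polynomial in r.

Only t ≡ 1 (mod 3) is unaccounted for. Put t = 3r+1:
(3r+1)^3 - (3r+1) + 9 expands to 27r^3 + 27r^2 + 6r + 9,
and factoring out 3 leaves 3(9r^3 + 9r^2 + 2r + 3).

3(9r^3 + 9r^2 + 2r + 3)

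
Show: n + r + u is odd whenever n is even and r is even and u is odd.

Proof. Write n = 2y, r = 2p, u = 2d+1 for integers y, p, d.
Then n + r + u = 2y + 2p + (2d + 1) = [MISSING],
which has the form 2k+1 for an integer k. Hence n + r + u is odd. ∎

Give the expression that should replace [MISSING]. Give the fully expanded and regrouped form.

2y + 2p + (2d + 1) = 2d + 2p + 2y + 1
= 2(d + p + y) + 1.
Since d + p + y is an integer, the sum is of the form 2k+1 for an integer k.

2(d + p + y) + 1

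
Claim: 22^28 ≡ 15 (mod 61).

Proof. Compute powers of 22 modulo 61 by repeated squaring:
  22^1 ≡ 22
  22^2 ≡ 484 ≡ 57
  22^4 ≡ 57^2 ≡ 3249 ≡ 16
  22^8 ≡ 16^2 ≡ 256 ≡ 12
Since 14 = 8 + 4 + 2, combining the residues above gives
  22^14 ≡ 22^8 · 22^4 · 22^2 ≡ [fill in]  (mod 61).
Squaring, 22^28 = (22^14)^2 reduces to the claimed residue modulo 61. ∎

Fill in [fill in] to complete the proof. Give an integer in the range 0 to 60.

25

22^8 · 22^4 · 22^2 ≡ 12 · 16 · 57 = 10944.
10944 mod 61 = 25, so 22^14 ≡ 25 (mod 61).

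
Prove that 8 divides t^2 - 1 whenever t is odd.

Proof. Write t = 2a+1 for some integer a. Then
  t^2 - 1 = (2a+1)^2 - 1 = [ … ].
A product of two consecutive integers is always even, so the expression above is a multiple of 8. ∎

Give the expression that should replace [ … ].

4a(a + 1)

(2a+1)^2 - 1 = 4a^2 + 4a + 1 - 1 = 4a^2 + 4a = 4a(a+1).
Since a and a+1 are consecutive, a(a+1) is even, and 4·(even) is a multiple of 8.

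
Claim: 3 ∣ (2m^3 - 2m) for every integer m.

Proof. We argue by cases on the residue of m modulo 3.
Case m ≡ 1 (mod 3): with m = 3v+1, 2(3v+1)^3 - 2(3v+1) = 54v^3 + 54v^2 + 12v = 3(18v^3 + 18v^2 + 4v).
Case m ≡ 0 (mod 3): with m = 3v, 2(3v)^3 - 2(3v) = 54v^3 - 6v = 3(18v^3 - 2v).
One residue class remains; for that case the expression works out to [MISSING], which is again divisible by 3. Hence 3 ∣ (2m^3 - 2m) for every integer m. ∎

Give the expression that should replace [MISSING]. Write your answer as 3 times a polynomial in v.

3(18v^3 + 36v^2 + 22v + 4)

The residues treated are {1, 0}, so the missing case is m ≡ 2 (mod 3); write m = 3v+2.
Then 2(3v+2)^3 - 2(3v+2) = 54v^3 + 108v^2 + 66v + 12 = 3(18v^3 + 36v^2 + 22v + 4).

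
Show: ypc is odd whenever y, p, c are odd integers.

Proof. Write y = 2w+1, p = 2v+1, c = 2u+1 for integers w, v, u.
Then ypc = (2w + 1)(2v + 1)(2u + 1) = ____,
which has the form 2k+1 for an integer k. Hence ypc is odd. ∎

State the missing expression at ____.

(2w + 1)(2v + 1)(2u + 1) = 8uvw + 4uv + 4uw + 2u + 4vw + 2v + 2w + 1
= 2(4uvw + 2uv + 2uw + u + 2vw + v + w) + 1.
Since 4uvw + 2uv + 2uw + u + 2vw + v + w is an integer, the product is of the form 2k+1 for an integer k.

2(4uvw + 2uv + 2uw + u + 2vw + v + w) + 1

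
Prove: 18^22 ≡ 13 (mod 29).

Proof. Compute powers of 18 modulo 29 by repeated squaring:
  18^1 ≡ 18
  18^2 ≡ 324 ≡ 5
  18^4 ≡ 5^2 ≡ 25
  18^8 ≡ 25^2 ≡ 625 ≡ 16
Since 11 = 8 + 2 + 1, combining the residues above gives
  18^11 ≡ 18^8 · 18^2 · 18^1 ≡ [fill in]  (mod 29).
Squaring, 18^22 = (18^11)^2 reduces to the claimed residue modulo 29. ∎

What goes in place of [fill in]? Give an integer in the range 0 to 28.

19

Multiply the listed residues: 16 · 5 · 18 = 80 → 1440.
Reducing modulo 29: 1440 = 49·29 + 19, so 18^11 ≡ 19.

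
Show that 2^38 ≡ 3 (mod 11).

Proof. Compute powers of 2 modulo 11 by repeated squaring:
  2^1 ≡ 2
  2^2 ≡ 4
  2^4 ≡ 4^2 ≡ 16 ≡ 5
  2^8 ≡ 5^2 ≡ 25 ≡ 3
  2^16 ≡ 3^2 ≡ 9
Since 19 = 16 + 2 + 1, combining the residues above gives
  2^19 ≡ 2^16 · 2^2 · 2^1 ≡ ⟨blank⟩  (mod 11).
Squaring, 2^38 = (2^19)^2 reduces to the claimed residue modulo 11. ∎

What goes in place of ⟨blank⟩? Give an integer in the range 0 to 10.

2^16 · 2^2 · 2^1 ≡ 9 · 4 · 2 = 72.
72 mod 11 = 6, so 2^19 ≡ 6 (mod 11).

6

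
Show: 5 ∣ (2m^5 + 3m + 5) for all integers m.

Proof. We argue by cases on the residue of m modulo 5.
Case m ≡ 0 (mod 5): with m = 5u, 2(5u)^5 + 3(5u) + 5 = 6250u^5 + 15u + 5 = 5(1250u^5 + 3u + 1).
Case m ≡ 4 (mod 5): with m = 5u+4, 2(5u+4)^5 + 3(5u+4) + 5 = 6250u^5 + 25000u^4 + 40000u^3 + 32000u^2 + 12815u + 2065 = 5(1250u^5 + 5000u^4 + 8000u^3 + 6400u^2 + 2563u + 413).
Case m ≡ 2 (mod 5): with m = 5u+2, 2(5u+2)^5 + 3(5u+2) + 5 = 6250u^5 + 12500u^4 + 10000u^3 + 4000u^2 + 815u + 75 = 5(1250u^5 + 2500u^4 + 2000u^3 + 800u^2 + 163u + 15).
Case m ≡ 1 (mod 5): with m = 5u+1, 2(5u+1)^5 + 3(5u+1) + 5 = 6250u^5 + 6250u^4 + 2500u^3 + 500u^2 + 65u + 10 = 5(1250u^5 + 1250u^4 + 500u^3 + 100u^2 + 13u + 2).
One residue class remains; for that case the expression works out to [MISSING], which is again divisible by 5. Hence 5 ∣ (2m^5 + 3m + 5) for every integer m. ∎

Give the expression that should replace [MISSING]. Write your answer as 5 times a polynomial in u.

Only m ≡ 3 (mod 5) is unaccounted for. Put m = 5u+3:
2(5u+3)^5 + 3(5u+3) + 5 expands to 6250u^5 + 18750u^4 + 22500u^3 + 13500u^2 + 4065u + 500,
and factoring out 5 leaves 5(1250u^5 + 3750u^4 + 4500u^3 + 2700u^2 + 813u + 100).

5(1250u^5 + 3750u^4 + 4500u^3 + 2700u^2 + 813u + 100)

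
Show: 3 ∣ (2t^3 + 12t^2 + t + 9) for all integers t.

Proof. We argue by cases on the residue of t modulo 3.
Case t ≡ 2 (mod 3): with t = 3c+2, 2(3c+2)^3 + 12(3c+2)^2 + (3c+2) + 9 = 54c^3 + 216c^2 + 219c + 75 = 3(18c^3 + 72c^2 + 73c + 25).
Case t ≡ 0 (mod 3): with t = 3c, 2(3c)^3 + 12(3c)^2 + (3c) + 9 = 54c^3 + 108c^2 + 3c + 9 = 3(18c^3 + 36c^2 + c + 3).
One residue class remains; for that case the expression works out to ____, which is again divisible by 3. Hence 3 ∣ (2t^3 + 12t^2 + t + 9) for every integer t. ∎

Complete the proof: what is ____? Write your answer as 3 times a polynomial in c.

3(18c^3 + 54c^2 + 31c + 8)

Only t ≡ 1 (mod 3) is unaccounted for. Put t = 3c+1:
2(3c+1)^3 + 12(3c+1)^2 + (3c+1) + 9 expands to 54c^3 + 162c^2 + 93c + 24,
and factoring out 3 leaves 3(18c^3 + 54c^2 + 31c + 8).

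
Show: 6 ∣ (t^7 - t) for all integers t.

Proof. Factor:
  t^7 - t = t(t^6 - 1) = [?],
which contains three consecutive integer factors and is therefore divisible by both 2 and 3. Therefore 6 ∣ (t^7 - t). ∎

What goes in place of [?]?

(t - 1)t(t + 1)(t^4 + t^2 + 1)

t^6 - 1 = (t^2 - 1)(t^4 + t^2 + 1), and t^2 - 1 = (t-1)(t+1).
So t(t^6 - 1) = (t - 1)t(t + 1)(t^4 + t^2 + 1).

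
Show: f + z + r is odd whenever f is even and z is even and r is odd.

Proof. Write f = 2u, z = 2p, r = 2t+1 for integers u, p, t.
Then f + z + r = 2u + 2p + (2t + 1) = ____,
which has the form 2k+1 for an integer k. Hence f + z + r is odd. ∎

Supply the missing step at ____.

2(p + t + u) + 1

Expanding: 2u + 2p + (2t + 1) = 2p + 2t + 2u + 1.
Every term except the constant is even, so this is 2(p + t + u) + 1,
and p + t + u ∈ ℤ gives the required form.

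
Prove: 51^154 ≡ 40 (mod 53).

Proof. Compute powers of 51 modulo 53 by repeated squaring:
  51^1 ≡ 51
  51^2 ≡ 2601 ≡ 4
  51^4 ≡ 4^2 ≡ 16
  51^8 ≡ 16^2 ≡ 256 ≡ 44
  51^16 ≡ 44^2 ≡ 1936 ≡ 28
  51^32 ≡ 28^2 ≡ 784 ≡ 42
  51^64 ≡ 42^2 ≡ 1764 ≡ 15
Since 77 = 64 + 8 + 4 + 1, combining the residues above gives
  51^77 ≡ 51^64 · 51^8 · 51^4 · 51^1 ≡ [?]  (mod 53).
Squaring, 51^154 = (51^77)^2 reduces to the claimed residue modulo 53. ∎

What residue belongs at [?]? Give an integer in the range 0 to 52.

27

51^64 · 51^8 · 51^4 · 51^1 ≡ 15 · 44 · 16 · 51 = 538560.
538560 mod 53 = 27, so 51^77 ≡ 27 (mod 53).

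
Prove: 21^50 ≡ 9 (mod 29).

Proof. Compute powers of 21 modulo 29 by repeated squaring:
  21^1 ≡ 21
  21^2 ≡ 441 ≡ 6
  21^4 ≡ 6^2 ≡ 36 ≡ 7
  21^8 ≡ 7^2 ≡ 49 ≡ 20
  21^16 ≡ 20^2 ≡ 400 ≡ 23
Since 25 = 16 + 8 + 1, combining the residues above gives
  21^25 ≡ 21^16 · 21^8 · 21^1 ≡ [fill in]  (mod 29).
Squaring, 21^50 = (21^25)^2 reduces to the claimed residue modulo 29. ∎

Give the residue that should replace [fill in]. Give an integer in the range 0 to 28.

3

Multiply the listed residues: 23 · 20 · 21 = 460 → 9660.
Reducing modulo 29: 9660 = 333·29 + 3, so 21^25 ≡ 3.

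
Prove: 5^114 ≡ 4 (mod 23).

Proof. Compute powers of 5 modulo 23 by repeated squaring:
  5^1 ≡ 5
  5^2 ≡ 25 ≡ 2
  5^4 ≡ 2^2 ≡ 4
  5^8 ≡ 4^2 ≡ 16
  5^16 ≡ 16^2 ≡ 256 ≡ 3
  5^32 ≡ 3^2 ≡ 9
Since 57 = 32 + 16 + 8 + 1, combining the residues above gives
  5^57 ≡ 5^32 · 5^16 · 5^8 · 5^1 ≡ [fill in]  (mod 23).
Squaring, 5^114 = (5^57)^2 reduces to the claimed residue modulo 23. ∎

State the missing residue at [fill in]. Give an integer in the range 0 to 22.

5^32 · 5^16 · 5^8 · 5^1 ≡ 9 · 3 · 16 · 5 = 2160.
2160 mod 23 = 21, so 5^57 ≡ 21 (mod 23).

21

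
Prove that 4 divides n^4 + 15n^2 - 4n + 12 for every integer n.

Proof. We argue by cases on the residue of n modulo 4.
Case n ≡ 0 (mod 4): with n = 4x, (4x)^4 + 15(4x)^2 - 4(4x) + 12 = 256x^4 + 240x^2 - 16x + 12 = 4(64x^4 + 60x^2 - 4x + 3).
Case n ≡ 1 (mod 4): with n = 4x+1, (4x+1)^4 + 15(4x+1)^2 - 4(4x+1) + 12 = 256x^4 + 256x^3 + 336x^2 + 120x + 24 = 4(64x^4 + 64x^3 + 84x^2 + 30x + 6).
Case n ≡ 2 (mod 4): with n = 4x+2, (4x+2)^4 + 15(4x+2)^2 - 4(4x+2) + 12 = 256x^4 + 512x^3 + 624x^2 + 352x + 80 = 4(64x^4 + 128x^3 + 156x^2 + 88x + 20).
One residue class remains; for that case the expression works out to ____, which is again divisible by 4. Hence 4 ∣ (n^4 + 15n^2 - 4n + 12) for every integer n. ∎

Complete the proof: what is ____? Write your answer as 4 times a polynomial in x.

Only n ≡ 3 (mod 4) is unaccounted for. Put n = 4x+3:
(4x+3)^4 + 15(4x+3)^2 - 4(4x+3) + 12 expands to 256x^4 + 768x^3 + 1104x^2 + 776x + 216,
and factoring out 4 leaves 4(64x^4 + 192x^3 + 276x^2 + 194x + 54).

4(64x^4 + 192x^3 + 276x^2 + 194x + 54)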